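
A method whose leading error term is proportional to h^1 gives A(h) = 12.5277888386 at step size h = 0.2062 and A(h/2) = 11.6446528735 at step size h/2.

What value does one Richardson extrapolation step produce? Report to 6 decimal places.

Leading term ∝ h^1; use weight 2 = 2^1.
Weighted: 23.2893057470 − 12.5277888386 = 10.7615169084
10.7615169084 ÷ 1 = 10.7615169084
Gap between inputs: 8.831e-01; correction applied: −0.8831359651.

10.761517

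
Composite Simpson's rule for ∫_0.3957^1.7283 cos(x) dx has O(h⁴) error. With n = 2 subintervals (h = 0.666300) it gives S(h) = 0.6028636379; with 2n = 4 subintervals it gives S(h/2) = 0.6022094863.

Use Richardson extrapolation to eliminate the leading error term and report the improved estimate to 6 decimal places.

r = 4, so 2^r = 16.
16 × 0.6022094863 = 9.6353517808; subtract 0.6028636379 → 9.0324881429
Divide by 2^4 − 1 = 15.
9.0324881429 ÷ 15 = 0.6021658762
Shift from A(h/2): −0.0000436101.

0.602166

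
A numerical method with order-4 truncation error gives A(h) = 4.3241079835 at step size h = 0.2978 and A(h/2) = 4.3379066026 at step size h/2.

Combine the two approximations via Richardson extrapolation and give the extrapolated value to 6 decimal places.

4.338827

Order 4 gives 2^r = 16 and 2^r − 1 = 15.
Numerator 16×A(h/2) − A(h) = 16×4.3379066026 − 4.3241079835 = 65.0823976581
Extrapolated: 65.0823976581 / 15 = 4.3388265105
Shift from A(h/2): +0.0009199079.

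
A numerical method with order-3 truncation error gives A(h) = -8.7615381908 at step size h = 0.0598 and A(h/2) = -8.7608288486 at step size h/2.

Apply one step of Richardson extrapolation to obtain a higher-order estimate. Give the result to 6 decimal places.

-8.760728

With r = 3 the leading error scales as h^3, so the weight is 2^3 = 8.
8·(-8.7608288486) = -70.0866307888; subtract (-8.7615381908) → -61.3250925980
Divide by 2^3 − 1 = 7.
Extrapolated: (-61.3250925980) / 7 = -8.7607275140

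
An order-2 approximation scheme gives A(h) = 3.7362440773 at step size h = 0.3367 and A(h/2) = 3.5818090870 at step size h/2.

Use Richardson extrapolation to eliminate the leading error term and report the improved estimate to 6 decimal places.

3.530331

Order 2 gives 2^r = 4 and 2^r − 1 = 3.
A(h/2) − A(h) = 3.5818090870 − 3.7362440773 = -0.1544349903
Divide by 2^2 − 1 = 3: (-0.1544349903)/3 = -0.0514783301
R = A(h/2) + (A(h/2) − A(h))/3 = 3.5818090870 − 0.0514783301 = 3.5303307569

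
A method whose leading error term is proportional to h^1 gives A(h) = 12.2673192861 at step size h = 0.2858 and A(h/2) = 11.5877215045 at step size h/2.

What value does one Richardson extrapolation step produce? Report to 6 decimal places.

10.908124

r = 1: numerator weight 2, denominator 1.
Numerator 2*A(h/2) − A(h) = 2*11.5877215045 − 12.2673192861 = 10.9081237229
R = 10.9081237229/1 = 10.9081237229
Gap between inputs: 6.796e-01; correction applied: −0.6795977816.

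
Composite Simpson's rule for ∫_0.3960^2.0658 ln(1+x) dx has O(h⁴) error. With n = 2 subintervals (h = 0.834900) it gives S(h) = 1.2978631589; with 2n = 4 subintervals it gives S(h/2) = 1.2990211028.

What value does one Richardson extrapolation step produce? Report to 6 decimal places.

Error is O(h^4); halving h shrinks it by 2^4 = 16.
Top: 16(1.2990211028) − (1.2978631589) = 19.4864744859
R = 19.4864744859/15 = 1.2990982991

1.299098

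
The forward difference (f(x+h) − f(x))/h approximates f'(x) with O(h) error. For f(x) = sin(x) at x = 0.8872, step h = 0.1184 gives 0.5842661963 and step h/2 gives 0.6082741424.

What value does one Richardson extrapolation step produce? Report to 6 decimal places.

0.632282

Error is O(h^1); halving h shrinks it by 2^1 = 2.
2*0.6082741424 = 1.2165482848; subtract 0.5842661963 → 0.6322820885
0.6322820885 ÷ 1 = 0.6322820885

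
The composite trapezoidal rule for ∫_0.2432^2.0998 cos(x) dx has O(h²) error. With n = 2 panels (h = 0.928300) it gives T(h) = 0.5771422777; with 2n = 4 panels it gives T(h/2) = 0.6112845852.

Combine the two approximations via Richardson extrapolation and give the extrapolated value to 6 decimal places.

0.622665

Order 2 gives 2^r = 4 and 2^r − 1 = 3.
Weighted: 2.4451383408 − 0.5771422777 = 1.8679960631
Denominator 4 − 1 = 3.
So the Richardson estimate is 0.6226653544.
Gap between inputs: 3.414e-02; correction applied: +0.0113807692.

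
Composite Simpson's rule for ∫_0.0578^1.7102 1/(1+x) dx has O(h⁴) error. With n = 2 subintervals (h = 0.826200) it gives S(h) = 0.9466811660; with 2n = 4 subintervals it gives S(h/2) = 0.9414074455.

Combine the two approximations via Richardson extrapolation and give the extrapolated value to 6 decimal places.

r = 4: numerator weight 16, denominator 15.
Top: 16(0.9414074455) − (0.9466811660) = 14.1158379620
Extrapolated: 14.1158379620 / 15 = 0.9410558641
Shift from A(h/2): −0.0003515814.

0.941056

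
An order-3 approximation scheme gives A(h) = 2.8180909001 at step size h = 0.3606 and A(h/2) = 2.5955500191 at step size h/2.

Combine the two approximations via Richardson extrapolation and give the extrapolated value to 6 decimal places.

2.563758

Leading term ∝ h^3; use weight 8 = 2^3.
2^3×A(h/2) = 20.7644001528; minus A(h) gives 17.9463092527.
R = 17.9463092527/7 = 2.5637584647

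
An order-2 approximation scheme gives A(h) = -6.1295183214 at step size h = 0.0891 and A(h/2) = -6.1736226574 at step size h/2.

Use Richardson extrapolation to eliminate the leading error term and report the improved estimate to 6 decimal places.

The method has order 2: 2^2 = 4.
Weighted: (-24.6944906296) − (-6.1295183214) = -18.5649723082
Extrapolated: (-18.5649723082) / 3 = -6.1883241027

-6.188324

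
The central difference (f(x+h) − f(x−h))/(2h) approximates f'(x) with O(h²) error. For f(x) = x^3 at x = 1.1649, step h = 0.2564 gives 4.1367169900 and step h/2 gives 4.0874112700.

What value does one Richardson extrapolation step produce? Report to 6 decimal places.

4.070976

r = 2, so 2^r = 4.
4 × 4.0874112700 − 4.1367169900 = 12.2129280900
(4 × 4.0874112700 − 4.1367169900)/(4 − 1) = 4.0709760300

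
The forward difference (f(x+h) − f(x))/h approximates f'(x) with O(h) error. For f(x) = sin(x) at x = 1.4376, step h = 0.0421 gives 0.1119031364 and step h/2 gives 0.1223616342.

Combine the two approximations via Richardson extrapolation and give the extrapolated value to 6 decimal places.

With r = 1 the leading error scales as h^1, so the weight is 2^1 = 2.
2^1×A(h/2) = 0.2447232684; minus A(h) gives 0.1328201320.
Extrapolated: 0.1328201320 / 1 = 0.1328201320
Shift from A(h/2): +0.0104584978.

0.132820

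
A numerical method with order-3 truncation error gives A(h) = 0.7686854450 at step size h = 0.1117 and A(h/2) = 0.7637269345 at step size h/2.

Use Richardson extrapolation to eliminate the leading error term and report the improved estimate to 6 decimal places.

Method order is 3; weight 2^3 = 8.
2^3×A(h/2) = 6.1098154760; minus A(h) gives 5.3411300310.
R = 5.3411300310/7 = 0.7630185759

0.763019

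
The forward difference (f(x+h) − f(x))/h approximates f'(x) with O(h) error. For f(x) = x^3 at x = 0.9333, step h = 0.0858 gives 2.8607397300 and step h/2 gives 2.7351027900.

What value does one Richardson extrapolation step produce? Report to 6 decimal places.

The method has order 1: 2^1 = 2.
Difference of the inputs: 2.7351027900 − 2.8607397300 = -0.1256369400
Correction (A(h/2) − A(h))/(2 − 1) = (-0.1256369400)/1 = -0.1256369400
R = 2.7351027900 − 0.1256369400 = 2.6094658500
Shift from A(h/2): −0.1256369400.

2.609466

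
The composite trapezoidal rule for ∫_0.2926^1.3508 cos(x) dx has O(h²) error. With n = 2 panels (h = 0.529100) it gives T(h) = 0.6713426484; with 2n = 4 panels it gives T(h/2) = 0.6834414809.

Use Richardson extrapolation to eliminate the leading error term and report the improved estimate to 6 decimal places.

Order 2 gives 2^r = 4 and 2^r − 1 = 3.
A(h/2) − A(h) = 0.6834414809 − 0.6713426484 = 0.0120988325
Correction (A(h/2) − A(h))/(4 − 1) = 0.0120988325/3 = 0.0040329442
R = 0.6834414809 + 0.0040329442 = 0.6874744251
Correction |R − A(h/2)| = 4.033e-03; gap |A(h/2) − A(h)| = 1.210e-02.

0.687474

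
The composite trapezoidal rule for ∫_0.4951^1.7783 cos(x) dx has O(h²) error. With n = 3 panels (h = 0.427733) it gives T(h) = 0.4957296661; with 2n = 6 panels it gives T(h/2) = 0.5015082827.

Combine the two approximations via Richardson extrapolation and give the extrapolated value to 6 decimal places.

0.503434

The method has order 2: 2^2 = 4.
Numerator 4×A(h/2) − A(h) = 4×0.5015082827 − 0.4957296661 = 1.5103034647
(4×0.5015082827 − 0.4957296661)/(4 − 1) = 0.5034344882
Shift from A(h/2): +0.0019262055.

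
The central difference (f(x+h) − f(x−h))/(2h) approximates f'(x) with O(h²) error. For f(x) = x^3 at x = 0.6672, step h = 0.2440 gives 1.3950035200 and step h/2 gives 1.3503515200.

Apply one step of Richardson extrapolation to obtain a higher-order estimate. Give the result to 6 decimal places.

With r = 2 the leading error scales as h^2, so the weight is 2^2 = 4.
4×1.3503515200 − 1.3950035200 = 4.0064025600
Extrapolated: 4.0064025600 / 3 = 1.3354675200

1.335468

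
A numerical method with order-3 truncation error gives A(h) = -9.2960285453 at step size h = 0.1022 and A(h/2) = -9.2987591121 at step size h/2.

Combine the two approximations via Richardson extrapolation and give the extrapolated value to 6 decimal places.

-9.299149

Leading term ∝ h^3; use weight 8 = 2^3.
A(h/2) − A(h) = -9.2987591121 − (-9.2960285453) = -0.0027305668
Correction (A(h/2) − A(h))/(8 − 1) = (-0.0027305668)/7 = -0.0003900810
R = -9.2987591121 − 0.0003900810 = -9.2991491931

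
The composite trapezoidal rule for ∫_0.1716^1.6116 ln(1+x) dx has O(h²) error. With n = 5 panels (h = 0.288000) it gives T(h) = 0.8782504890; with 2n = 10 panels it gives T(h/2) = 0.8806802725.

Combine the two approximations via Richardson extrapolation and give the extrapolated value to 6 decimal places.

0.881490

Method order is 2; weight 2^2 = 4.
Top: 4(0.8806802725) − (0.8782504890) = 2.6444706010
Divide by 2^2 − 1 = 3.
(4 × 0.8806802725 − 0.8782504890)/(4 − 1) = 0.8814902003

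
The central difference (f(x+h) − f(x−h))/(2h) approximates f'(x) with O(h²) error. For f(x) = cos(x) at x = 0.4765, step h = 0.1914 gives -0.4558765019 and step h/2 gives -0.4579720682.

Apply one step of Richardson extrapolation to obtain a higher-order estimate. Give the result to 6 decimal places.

-0.458671

r = 2: numerator weight 4, denominator 3.
4·(-0.4579720682) − (-0.4558765019) = -1.3760117709
R = (-1.3760117709)/3 = -0.4586705903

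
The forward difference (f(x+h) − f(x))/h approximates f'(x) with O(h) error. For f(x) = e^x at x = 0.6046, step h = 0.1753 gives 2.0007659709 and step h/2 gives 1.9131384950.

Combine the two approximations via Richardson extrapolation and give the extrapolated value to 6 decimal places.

1.825511

The method has order 1: 2^1 = 2.
Difference of the inputs: 1.9131384950 − 2.0007659709 = -0.0876274759
Correction (A(h/2) − A(h))/(2 − 1) = (-0.0876274759)/1 = -0.0876274759
R = 1.9131384950 − 0.0876274759 = 1.8255110191
Gap between inputs: 8.763e-02; correction applied: −0.0876274759.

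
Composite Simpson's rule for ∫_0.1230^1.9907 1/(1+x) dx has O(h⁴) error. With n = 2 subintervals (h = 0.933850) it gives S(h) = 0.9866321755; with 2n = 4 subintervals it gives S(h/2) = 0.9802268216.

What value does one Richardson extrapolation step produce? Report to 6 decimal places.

0.979800

Leading term ∝ h^4; use weight 16 = 2^4.
16×0.9802268216 − 0.9866321755 = 14.6969969701
Denominator 16 − 1 = 15.
(16×0.9802268216 − 0.9866321755)/(16 − 1) = 0.9797997980
Correction |R − A(h/2)| = 4.270e-04; gap |A(h/2) − A(h)| = 6.405e-03.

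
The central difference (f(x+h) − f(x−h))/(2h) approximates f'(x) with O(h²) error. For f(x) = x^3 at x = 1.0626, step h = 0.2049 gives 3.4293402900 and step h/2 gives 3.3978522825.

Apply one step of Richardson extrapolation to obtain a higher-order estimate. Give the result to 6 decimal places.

3.387356

r = 2, so 2^r = 4.
A(h/2) − A(h) = 3.3978522825 − 3.4293402900 = -0.0314880075
Correction (A(h/2) − A(h))/(4 − 1) = (-0.0314880075)/3 = -0.0104960025
R = 3.3978522825 − 0.0104960025 = 3.3873562800
Shift from A(h/2): −0.0104960025.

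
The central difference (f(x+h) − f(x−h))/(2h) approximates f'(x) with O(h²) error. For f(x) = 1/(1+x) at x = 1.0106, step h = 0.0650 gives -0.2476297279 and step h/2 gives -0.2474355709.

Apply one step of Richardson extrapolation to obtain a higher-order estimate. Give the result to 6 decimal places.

r = 2: numerator weight 4, denominator 3.
4·(-0.2474355709) − (-0.2476297279) = -0.7421125557
(4·(-0.2474355709) − (-0.2476297279))/(4 − 1) = -0.2473708519

-0.247371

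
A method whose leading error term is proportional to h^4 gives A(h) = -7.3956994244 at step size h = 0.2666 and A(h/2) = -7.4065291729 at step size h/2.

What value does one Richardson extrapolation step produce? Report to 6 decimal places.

r = 4, so 2^r = 16.
Top: 16(-7.4065291729) − (-7.3956994244) = -111.1087673420
R = (-111.1087673420)/15 = -7.4072511561
Correction |R − A(h/2)| = 7.220e-04; gap |A(h/2) − A(h)| = 1.083e-02.

-7.407251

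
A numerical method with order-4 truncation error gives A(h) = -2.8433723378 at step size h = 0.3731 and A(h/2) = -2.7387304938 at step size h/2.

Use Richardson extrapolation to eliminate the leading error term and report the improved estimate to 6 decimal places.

-2.731754

Error is O(h^4); halving h shrinks it by 2^4 = 16.
Difference of the inputs: -2.7387304938 − (-2.8433723378) = 0.1046418440
Divide by 2^4 − 1 = 15: 0.1046418440/15 = 0.0069761229
R = -2.7387304938 + 0.0069761229 = -2.7317543709
Correction |R − A(h/2)| = 6.976e-03; gap |A(h/2) − A(h)| = 1.046e-01.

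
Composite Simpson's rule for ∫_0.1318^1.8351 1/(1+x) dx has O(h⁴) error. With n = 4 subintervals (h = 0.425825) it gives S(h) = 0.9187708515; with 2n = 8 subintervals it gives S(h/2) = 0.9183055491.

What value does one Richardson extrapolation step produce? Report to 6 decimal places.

Error is O(h^4); halving h shrinks it by 2^4 = 16.
Top: 16(0.9183055491) − (0.9187708515) = 13.7741179341
R = 13.7741179341/15 = 0.9182745289

0.918275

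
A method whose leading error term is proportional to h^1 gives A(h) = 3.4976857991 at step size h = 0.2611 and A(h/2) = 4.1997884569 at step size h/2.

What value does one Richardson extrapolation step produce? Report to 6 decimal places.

Leading term ∝ h^1; use weight 2 = 2^1.
2*4.1997884569 − 3.4976857991 = 4.9018911147
Denominator 2 − 1 = 1.
Result: 4.9018911147
Shift from A(h/2): +0.7021026578.

4.901891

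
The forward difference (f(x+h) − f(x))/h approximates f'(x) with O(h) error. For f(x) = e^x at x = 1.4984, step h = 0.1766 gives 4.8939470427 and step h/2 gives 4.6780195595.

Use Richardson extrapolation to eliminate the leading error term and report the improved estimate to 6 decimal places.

4.462092

With r = 1 the leading error scales as h^1, so the weight is 2^1 = 2.
2·4.6780195595 = 9.3560391190; subtract 4.8939470427 → 4.4620920763
Extrapolated: 4.4620920763 / 1 = 4.4620920763
Correction |R − A(h/2)| = 2.159e-01; gap |A(h/2) − A(h)| = 2.159e-01.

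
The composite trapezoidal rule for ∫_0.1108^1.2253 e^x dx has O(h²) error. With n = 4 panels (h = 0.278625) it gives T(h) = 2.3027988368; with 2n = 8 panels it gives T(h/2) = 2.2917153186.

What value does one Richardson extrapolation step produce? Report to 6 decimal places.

Leading term ∝ h^2; use weight 4 = 2^2.
A(h/2) − A(h) = 2.2917153186 − 2.3027988368 = -0.0110835182
Correction (A(h/2) − A(h))/(4 − 1) = (-0.0110835182)/3 = -0.0036945061
R = A(h/2) + (A(h/2) − A(h))/3 = 2.2917153186 − 0.0036945061 = 2.2880208125

2.288021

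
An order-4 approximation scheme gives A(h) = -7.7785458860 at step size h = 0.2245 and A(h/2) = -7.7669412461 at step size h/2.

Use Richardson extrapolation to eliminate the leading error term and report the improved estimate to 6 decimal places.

-7.766168

With r = 4 the leading error scales as h^4, so the weight is 2^4 = 16.
A(h/2) − A(h) = -7.7669412461 − (-7.7785458860) = 0.0116046399
Divide by 2^4 − 1 = 15: 0.0116046399/15 = 0.0007736427
R = A(h/2) + (A(h/2) − A(h))/15 = -7.7669412461 + 0.0007736427 = -7.7661676034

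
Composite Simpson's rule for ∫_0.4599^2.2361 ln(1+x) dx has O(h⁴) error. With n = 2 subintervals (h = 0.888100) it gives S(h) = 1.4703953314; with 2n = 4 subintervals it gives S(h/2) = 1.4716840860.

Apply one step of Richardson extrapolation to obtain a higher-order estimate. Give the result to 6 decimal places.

Order 4 gives 2^r = 16 and 2^r − 1 = 15.
16×1.4716840860 = 23.5469453760; subtract 1.4703953314 → 22.0765500446
(16×1.4716840860 − 1.4703953314)/(16 − 1) = 1.4717700030
Shift from A(h/2): +0.0000859170.

1.471770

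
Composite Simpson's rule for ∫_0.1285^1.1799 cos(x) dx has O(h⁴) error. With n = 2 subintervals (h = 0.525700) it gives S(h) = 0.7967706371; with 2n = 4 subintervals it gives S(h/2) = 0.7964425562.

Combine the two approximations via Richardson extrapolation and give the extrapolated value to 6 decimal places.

0.796421

Order 4 gives 2^r = 16 and 2^r − 1 = 15.
Numerator 16·A(h/2) − A(h) = 16·0.7964425562 − 0.7967706371 = 11.9463102621
Divide by 2^4 − 1 = 15.
11.9463102621 ÷ 15 = 0.7964206841
Shift from A(h/2): −0.0000218721.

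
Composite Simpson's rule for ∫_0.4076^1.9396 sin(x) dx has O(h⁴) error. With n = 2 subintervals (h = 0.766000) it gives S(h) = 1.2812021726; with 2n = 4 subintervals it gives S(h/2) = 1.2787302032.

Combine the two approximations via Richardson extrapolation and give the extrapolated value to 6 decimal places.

1.278565

r = 4: numerator weight 16, denominator 15.
Weighted: 20.4596832512 − 1.2812021726 = 19.1784810786
Extrapolated: 19.1784810786 / 15 = 1.2785654052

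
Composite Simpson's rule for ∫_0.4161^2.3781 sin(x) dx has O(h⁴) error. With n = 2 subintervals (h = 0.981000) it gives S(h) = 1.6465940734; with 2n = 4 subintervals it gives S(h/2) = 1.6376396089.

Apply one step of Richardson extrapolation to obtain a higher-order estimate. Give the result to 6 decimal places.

1.637043

With r = 4 the leading error scales as h^4, so the weight is 2^4 = 16.
2^4×A(h/2) = 26.2022337424; minus A(h) gives 24.5556396690.
Divide by 2^4 − 1 = 15.
Extrapolated: 24.5556396690 / 15 = 1.6370426446
Gap between inputs: 8.954e-03; correction applied: −0.0005969643.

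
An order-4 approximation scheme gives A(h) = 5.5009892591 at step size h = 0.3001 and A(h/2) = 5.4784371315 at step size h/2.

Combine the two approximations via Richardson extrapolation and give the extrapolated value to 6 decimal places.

5.476934

Leading term ∝ h^4; use weight 16 = 2^4.
Top: 16(5.4784371315) − (5.5009892591) = 82.1540048449
R = 82.1540048449/15 = 5.4769336563
Shift from A(h/2): −0.0015034752.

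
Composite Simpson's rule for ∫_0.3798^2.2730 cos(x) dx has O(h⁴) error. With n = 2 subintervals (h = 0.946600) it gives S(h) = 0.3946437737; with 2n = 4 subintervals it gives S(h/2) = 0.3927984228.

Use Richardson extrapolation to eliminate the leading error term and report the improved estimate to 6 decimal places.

r = 4, so 2^r = 16.
16*0.3927984228 = 6.2847747648; 6.2847747648 − 0.3946437737 = 5.8901309911
Denominator 16 − 1 = 15.
So the Richardson estimate is 0.3926753994.
Correction |R − A(h/2)| = 1.230e-04; gap |A(h/2) − A(h)| = 1.845e-03.

0.392675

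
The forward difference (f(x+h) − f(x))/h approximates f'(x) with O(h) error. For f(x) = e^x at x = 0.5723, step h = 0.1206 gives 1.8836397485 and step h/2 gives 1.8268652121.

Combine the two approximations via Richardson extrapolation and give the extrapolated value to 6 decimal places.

1.770091

Error is O(h^1); halving h shrinks it by 2^1 = 2.
Difference of the inputs: 1.8268652121 − 1.8836397485 = -0.0567745364
Correction (A(h/2) − A(h))/(2 − 1) = (-0.0567745364)/1 = -0.0567745364
R = 1.8268652121 − 0.0567745364 = 1.7700906757
Gap between inputs: 5.677e-02; correction applied: −0.0567745364.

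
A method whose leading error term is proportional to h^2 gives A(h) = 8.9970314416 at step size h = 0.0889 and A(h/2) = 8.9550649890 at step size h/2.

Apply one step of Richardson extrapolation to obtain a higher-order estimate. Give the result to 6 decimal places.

8.941076

With r = 2 the leading error scales as h^2, so the weight is 2^2 = 4.
4·8.9550649890 − 8.9970314416 = 26.8232285144
Denominator 4 − 1 = 3.
Extrapolated: 26.8232285144 / 3 = 8.9410761715
Shift from A(h/2): −0.0139888175.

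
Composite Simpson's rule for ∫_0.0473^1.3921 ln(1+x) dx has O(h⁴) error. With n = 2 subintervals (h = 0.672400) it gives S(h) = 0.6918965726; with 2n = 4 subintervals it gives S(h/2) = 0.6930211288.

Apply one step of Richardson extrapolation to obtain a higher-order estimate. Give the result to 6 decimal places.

0.693096

Method order is 4; weight 2^4 = 16.
2^4·A(h/2) = 11.0883380608; minus A(h) gives 10.3964414882.
Denominator 16 − 1 = 15.
10.3964414882 ÷ 15 = 0.6930960992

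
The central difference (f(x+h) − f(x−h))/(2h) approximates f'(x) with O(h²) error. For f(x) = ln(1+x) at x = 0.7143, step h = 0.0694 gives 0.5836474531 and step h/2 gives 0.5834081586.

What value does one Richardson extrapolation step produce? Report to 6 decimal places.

0.583328

r = 2, so 2^r = 4.
Weighted: 2.3336326344 − 0.5836474531 = 1.7499851813
Divide by 2^2 − 1 = 3.
Extrapolated: 1.7499851813 / 3 = 0.5833283938
Shift from A(h/2): −0.0000797648.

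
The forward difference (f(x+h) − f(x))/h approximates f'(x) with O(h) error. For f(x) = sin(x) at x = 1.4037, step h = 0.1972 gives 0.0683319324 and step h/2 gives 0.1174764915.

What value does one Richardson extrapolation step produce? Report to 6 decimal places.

r = 1, so 2^r = 2.
2 × 0.1174764915 = 0.2349529830; subtract 0.0683319324 → 0.1666210506
Divide by 2^1 − 1 = 1.
Extrapolated: 0.1666210506 / 1 = 0.1666210506

0.166621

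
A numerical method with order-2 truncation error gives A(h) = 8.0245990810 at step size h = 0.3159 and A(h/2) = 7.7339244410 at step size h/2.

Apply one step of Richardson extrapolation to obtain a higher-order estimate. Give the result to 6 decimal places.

7.637033

Leading term ∝ h^2; use weight 4 = 2^2.
4*7.7339244410 = 30.9356977640; 30.9356977640 − 8.0245990810 = 22.9110986830
(4*7.7339244410 − 8.0245990810)/(4 − 1) = 7.6370328943
Correction |R − A(h/2)| = 9.689e-02; gap |A(h/2) − A(h)| = 2.907e-01.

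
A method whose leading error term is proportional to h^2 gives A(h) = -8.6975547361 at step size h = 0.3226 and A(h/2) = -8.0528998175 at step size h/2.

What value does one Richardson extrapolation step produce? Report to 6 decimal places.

Order 2 gives 2^r = 4 and 2^r − 1 = 3.
4*(-8.0528998175) − (-8.6975547361) = -23.5140445339
(4*(-8.0528998175) − (-8.6975547361))/(4 − 1) = -7.8380148446

-7.838015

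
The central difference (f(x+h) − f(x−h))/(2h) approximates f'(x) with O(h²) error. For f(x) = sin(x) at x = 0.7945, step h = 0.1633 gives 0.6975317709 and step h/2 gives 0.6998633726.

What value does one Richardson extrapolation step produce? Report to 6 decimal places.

Method order is 2; weight 2^2 = 4.
2^2×A(h/2) = 2.7994534904; minus A(h) gives 2.1019217195.
2.1019217195 ÷ 3 = 0.7006405732
Gap between inputs: 2.332e-03; correction applied: +0.0007772006.

0.700641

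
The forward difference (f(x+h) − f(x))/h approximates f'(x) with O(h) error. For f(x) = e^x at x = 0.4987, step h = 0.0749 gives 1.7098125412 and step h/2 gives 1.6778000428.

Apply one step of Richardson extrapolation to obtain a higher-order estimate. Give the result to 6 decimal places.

The method has order 1: 2^1 = 2.
2^1·A(h/2) = 3.3556000856; minus A(h) gives 1.6457875444.
(2·1.6778000428 − 1.7098125412)/(2 − 1) = 1.6457875444
Shift from A(h/2): −0.0320124984.

1.645788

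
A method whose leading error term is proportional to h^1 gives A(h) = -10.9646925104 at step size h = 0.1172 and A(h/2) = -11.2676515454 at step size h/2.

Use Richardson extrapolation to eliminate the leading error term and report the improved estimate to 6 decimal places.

-11.570611

With r = 1 the leading error scales as h^1, so the weight is 2^1 = 2.
Numerator 2·A(h/2) − A(h) = 2·(-11.2676515454) − (-10.9646925104) = -11.5706105804
Extrapolated: (-11.5706105804) / 1 = -11.5706105804
Shift from A(h/2): −0.3029590350.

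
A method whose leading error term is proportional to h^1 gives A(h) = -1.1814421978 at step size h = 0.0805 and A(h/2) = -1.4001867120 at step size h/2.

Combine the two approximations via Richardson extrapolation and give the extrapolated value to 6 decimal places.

Order 1 gives 2^r = 2 and 2^r − 1 = 1.
A(h/2) − A(h) = -1.4001867120 − (-1.1814421978) = -0.2187445142
Correction (A(h/2) − A(h))/(2 − 1) = (-0.2187445142)/1 = -0.2187445142
R = -1.4001867120 − 0.2187445142 = -1.6189312262

-1.618931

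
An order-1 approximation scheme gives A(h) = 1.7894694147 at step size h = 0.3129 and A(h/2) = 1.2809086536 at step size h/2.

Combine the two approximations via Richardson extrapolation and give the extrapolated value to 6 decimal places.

0.772348

Method order is 1; weight 2^1 = 2.
Numerator 2·A(h/2) − A(h) = 2·1.2809086536 − 1.7894694147 = 0.7723478925
R = 0.7723478925/1 = 0.7723478925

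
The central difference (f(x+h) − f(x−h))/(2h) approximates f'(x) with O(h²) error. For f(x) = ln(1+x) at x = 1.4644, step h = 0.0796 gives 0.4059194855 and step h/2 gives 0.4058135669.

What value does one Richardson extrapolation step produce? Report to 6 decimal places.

0.405778

With r = 2 the leading error scales as h^2, so the weight is 2^2 = 4.
2^2·A(h/2) = 1.6232542676; minus A(h) gives 1.2173347821.
1.2173347821 ÷ 3 = 0.4057782607
Shift from A(h/2): −0.0000353062.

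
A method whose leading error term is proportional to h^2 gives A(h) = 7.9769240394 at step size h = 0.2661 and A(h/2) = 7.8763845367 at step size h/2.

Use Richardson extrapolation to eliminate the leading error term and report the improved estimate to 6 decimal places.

r = 2, so 2^r = 4.
4·7.8763845367 = 31.5055381468; 31.5055381468 − 7.9769240394 = 23.5286141074
23.5286141074 ÷ 3 = 7.8428713691
Correction |R − A(h/2)| = 3.351e-02; gap |A(h/2) − A(h)| = 1.005e-01.

7.842871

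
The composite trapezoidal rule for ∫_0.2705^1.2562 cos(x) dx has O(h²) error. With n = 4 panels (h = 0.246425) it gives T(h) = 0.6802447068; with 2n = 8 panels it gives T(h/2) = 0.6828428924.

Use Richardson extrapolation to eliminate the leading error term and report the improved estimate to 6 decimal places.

0.683709

Order 2 gives 2^r = 4 and 2^r − 1 = 3.
4*0.6828428924 = 2.7313715696; subtract 0.6802447068 → 2.0511268628
R = 2.0511268628/3 = 0.6837089543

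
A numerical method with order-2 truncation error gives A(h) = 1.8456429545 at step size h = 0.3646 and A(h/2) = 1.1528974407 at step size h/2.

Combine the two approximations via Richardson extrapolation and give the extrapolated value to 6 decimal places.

Leading term ∝ h^2; use weight 4 = 2^2.
Top: 4(1.1528974407) − (1.8456429545) = 2.7659468083
Divide by 2^2 − 1 = 3.
R = 2.7659468083/3 = 0.9219822694

0.921982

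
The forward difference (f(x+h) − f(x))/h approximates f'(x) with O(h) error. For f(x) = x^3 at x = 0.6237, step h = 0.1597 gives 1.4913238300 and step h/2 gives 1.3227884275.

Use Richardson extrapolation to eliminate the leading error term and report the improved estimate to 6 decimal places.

r = 1: numerator weight 2, denominator 1.
A(h/2) − A(h) = 1.3227884275 − 1.4913238300 = -0.1685354025
Divide by 2^1 − 1 = 1: (-0.1685354025)/1 = -0.1685354025
R = A(h/2) + (A(h/2) − A(h))/1 = 1.3227884275 − 0.1685354025 = 1.1542530250
Correction |R − A(h/2)| = 1.685e-01; gap |A(h/2) − A(h)| = 1.685e-01.

1.154253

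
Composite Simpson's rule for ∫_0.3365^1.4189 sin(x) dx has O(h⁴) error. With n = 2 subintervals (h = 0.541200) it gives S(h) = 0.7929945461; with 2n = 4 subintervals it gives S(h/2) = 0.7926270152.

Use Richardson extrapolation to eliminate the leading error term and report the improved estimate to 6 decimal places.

The method has order 4: 2^4 = 16.
Numerator 16×A(h/2) − A(h) = 16×0.7926270152 − 0.7929945461 = 11.8890376971
Extrapolated: 11.8890376971 / 15 = 0.7926025131
Shift from A(h/2): −0.0000245021.

0.792603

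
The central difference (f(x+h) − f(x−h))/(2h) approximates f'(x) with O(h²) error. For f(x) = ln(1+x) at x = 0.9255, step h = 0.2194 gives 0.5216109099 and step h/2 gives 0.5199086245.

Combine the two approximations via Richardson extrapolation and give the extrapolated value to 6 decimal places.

0.519341

r = 2: numerator weight 4, denominator 3.
Numerator 4*A(h/2) − A(h) = 4*0.5199086245 − 0.5216109099 = 1.5580235881
Extrapolated: 1.5580235881 / 3 = 0.5193411960
Shift from A(h/2): −0.0005674285.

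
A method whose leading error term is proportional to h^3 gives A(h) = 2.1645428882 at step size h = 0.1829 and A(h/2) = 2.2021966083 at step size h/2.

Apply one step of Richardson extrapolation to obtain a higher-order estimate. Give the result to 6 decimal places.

Order 3 gives 2^r = 8 and 2^r − 1 = 7.
Weighted: 17.6175728664 − 2.1645428882 = 15.4530299782
Denominator 8 − 1 = 7.
Result: 2.2075757112

2.207576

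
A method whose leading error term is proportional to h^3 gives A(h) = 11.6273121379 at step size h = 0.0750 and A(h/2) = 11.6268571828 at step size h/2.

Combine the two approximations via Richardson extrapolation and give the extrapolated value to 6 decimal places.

11.626792

The method has order 3: 2^3 = 8.
Numerator 8·A(h/2) − A(h) = 8·11.6268571828 − 11.6273121379 = 81.3875453245
Divide by 2^3 − 1 = 7.
So the Richardson estimate is 11.6267921892.
Gap between inputs: 4.550e-04; correction applied: −0.0000649936.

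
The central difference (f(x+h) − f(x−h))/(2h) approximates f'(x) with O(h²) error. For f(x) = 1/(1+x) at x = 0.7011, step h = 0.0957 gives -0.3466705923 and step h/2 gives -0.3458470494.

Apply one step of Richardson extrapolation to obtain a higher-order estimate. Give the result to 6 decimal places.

-0.345573

With r = 2 the leading error scales as h^2, so the weight is 2^2 = 4.
Weighted: (-1.3833881976) − (-0.3466705923) = -1.0367176053
Denominator 4 − 1 = 3.
So the Richardson estimate is -0.3455725351.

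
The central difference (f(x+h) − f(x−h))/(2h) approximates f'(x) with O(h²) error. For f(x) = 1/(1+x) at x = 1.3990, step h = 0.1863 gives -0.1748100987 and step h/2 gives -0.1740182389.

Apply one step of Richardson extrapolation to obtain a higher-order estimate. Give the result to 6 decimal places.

The method has order 2: 2^2 = 4.
Weighted: (-0.6960729556) − (-0.1748100987) = -0.5212628569
(4·(-0.1740182389) − (-0.1748100987))/(4 − 1) = -0.1737542856

-0.173754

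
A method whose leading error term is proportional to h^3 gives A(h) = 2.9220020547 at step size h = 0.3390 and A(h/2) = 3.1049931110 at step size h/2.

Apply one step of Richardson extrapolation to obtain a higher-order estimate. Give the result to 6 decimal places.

r = 3, so 2^r = 8.
8·3.1049931110 − 2.9220020547 = 21.9179428333
21.9179428333 ÷ 7 = 3.1311346905
Correction |R − A(h/2)| = 2.614e-02; gap |A(h/2) − A(h)| = 1.830e-01.

3.131135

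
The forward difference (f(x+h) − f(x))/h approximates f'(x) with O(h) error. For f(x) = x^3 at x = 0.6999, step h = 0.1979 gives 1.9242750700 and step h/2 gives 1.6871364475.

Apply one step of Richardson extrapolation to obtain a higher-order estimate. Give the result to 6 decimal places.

Order 1 gives 2^r = 2 and 2^r − 1 = 1.
2·1.6871364475 = 3.3742728950; 3.3742728950 − 1.9242750700 = 1.4499978250
Denominator 2 − 1 = 1.
1.4499978250 ÷ 1 = 1.4499978250

1.449998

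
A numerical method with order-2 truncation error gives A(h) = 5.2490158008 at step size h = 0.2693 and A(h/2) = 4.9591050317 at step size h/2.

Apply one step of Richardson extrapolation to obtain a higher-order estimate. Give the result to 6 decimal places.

r = 2: numerator weight 4, denominator 3.
A(h/2) − A(h) = 4.9591050317 − 5.2490158008 = -0.2899107691
Correction (A(h/2) − A(h))/(4 − 1) = (-0.2899107691)/3 = -0.0966369230
R = A(h/2) + (A(h/2) − A(h))/3 = 4.9591050317 − 0.0966369230 = 4.8624681087
Shift from A(h/2): −0.0966369230.

4.862468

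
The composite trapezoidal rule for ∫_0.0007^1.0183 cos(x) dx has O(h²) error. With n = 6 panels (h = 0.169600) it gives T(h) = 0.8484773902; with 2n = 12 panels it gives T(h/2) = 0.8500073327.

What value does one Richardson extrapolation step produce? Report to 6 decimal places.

Method order is 2; weight 2^2 = 4.
Top: 4(0.8500073327) − (0.8484773902) = 2.5515519406
Extrapolated: 2.5515519406 / 3 = 0.8505173135

0.850517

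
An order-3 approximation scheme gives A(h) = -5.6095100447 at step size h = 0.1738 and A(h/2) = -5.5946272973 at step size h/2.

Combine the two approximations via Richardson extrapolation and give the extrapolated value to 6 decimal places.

-5.592501

Method order is 3; weight 2^3 = 8.
Weighted: (-44.7570183784) − (-5.6095100447) = -39.1475083337
Extrapolated: (-39.1475083337) / 7 = -5.5925011905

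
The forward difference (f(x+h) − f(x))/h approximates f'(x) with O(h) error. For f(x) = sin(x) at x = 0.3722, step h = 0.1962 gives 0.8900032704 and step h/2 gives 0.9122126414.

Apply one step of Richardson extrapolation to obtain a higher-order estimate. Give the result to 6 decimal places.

0.934422

The method has order 1: 2^1 = 2.
2·0.9122126414 = 1.8244252828; 1.8244252828 − 0.8900032704 = 0.9344220124
0.9344220124 ÷ 1 = 0.9344220124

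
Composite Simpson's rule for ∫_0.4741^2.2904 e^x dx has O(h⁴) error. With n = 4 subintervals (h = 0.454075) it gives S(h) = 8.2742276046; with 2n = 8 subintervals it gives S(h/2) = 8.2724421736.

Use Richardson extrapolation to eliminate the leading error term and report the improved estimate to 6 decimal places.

8.272323

r = 4: numerator weight 16, denominator 15.
Numerator 16·A(h/2) − A(h) = 16·8.2724421736 − 8.2742276046 = 124.0848471730
Denominator 16 − 1 = 15.
(16·8.2724421736 − 8.2742276046)/(16 − 1) = 8.2723231449
Gap between inputs: 1.785e-03; correction applied: −0.0001190287.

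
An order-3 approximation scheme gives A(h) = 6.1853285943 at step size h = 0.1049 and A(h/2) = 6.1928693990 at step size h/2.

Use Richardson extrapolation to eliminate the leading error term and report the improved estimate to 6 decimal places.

With r = 3 the leading error scales as h^3, so the weight is 2^3 = 8.
Weighted: 49.5429551920 − 6.1853285943 = 43.3576265977
R = 43.3576265977/7 = 6.1939466568

6.193947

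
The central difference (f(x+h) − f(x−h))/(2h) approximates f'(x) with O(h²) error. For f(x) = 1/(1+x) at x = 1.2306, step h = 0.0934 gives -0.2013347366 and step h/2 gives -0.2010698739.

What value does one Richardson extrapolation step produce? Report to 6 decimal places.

With r = 2 the leading error scales as h^2, so the weight is 2^2 = 4.
4×(-0.2010698739) = -0.8042794956; (-0.8042794956) − (-0.2013347366) = -0.6029447590
Divide by 2^2 − 1 = 3.
Extrapolated: (-0.6029447590) / 3 = -0.2009815863
Gap between inputs: 2.649e-04; correction applied: +0.0000882876.

-0.200982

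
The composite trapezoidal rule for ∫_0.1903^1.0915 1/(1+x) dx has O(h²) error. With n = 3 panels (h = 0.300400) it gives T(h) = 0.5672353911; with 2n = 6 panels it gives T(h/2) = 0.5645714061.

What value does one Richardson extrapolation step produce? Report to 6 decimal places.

Method order is 2; weight 2^2 = 4.
2^2*A(h/2) = 2.2582856244; minus A(h) gives 1.6910502333.
Divide by 2^2 − 1 = 3.
(4*0.5645714061 − 0.5672353911)/(4 − 1) = 0.5636834111

0.563683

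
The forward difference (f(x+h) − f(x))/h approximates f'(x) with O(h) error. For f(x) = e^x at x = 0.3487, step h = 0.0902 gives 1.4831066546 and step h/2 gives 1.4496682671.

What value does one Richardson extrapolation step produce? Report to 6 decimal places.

1.416230

With r = 1 the leading error scales as h^1, so the weight is 2^1 = 2.
2*1.4496682671 − 1.4831066546 = 1.4162298796
R = 1.4162298796/1 = 1.4162298796
Gap between inputs: 3.344e-02; correction applied: −0.0334383875.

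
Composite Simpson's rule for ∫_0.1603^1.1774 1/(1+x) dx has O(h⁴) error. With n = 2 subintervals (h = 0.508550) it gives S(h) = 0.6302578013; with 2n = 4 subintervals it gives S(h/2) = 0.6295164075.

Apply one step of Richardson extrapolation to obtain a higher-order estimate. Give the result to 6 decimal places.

The method has order 4: 2^4 = 16.
Difference of the inputs: 0.6295164075 − 0.6302578013 = -0.0007413938
Correction (A(h/2) − A(h))/(16 − 1) = (-0.0007413938)/15 = -0.0000494263
R = A(h/2) + (A(h/2) − A(h))/15 = 0.6295164075 − 0.0000494263 = 0.6294669812
Gap between inputs: 7.414e-04; correction applied: −0.0000494263.

0.629467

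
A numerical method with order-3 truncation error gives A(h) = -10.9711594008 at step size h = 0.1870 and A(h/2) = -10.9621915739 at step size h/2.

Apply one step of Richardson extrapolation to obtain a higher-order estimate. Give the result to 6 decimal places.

-10.960910

Leading term ∝ h^3; use weight 8 = 2^3.
Difference of the inputs: -10.9621915739 − (-10.9711594008) = 0.0089678269
Divide by 2^3 − 1 = 7: 0.0089678269/7 = 0.0012811181
R = A(h/2) + (A(h/2) − A(h))/7 = -10.9621915739 + 0.0012811181 = -10.9609104558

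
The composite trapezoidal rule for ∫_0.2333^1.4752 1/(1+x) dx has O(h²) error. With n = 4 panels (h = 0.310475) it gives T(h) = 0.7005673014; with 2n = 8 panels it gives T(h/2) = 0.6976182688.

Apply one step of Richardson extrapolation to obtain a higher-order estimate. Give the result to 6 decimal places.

Leading term ∝ h^2; use weight 4 = 2^2.
Difference of the inputs: 0.6976182688 − 0.7005673014 = -0.0029490326
Divide by 2^2 − 1 = 3: (-0.0029490326)/3 = -0.0009830109
R = 0.6976182688 − 0.0009830109 = 0.6966352579
Shift from A(h/2): −0.0009830109.

0.696635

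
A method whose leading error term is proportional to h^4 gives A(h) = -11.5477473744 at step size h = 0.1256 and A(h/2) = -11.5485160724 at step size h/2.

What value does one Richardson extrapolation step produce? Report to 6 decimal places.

r = 4: numerator weight 16, denominator 15.
16 × (-11.5485160724) = -184.7762571584; (-184.7762571584) − (-11.5477473744) = -173.2285097840
Denominator 16 − 1 = 15.
Result: -11.5485673189
Shift from A(h/2): −0.0000512465.

-11.548567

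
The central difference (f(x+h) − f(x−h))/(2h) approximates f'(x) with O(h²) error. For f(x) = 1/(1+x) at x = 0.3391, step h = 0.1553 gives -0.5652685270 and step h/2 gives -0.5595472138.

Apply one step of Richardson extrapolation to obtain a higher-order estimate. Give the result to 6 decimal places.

r = 2: numerator weight 4, denominator 3.
Top: 4(-0.5595472138) − (-0.5652685270) = -1.6729203282
R = (-1.6729203282)/3 = -0.5576401094

-0.557640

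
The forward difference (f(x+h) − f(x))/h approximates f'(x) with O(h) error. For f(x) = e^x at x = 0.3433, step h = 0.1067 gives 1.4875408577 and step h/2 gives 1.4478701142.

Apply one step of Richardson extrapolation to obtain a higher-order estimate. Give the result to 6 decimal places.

1.408199

r = 1: numerator weight 2, denominator 1.
2 × 1.4478701142 − 1.4875408577 = 1.4081993707
Extrapolated: 1.4081993707 / 1 = 1.4081993707
Correction |R − A(h/2)| = 3.967e-02; gap |A(h/2) − A(h)| = 3.967e-02.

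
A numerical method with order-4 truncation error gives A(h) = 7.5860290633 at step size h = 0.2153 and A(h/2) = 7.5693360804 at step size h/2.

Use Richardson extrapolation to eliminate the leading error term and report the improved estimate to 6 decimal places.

7.568223

Order 4 gives 2^r = 16 and 2^r − 1 = 15.
A(h/2) − A(h) = 7.5693360804 − 7.5860290633 = -0.0166929829
Divide by 2^4 − 1 = 15: (-0.0166929829)/15 = -0.0011128655
R = 7.5693360804 − 0.0011128655 = 7.5682232149
Correction |R − A(h/2)| = 1.113e-03; gap |A(h/2) − A(h)| = 1.669e-02.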